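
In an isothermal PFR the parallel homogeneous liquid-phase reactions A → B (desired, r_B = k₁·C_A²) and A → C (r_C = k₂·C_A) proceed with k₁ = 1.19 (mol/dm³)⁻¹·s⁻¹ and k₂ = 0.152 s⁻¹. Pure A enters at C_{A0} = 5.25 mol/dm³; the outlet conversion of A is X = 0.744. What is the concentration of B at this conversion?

3.74 mol/dm³

C_A = C_{A0}(1−X) = 1.344 mol/dm³.
Along a PFR/batch, dC_C/dC_A = −r_C/(r_B+r_C) = −k₂/(k₂+k₁·C_A).
Integrating from C_{A0} to C_A: C_C = (0.152/1.19)·ln[(0.152+1.19·5.25)/(0.152+1.19·1.34)] = 0.1277·ln(6.399/1.751) = 0.1655 mol/dm³.
Then C_B = (C_{A0}−C_A) − C_C = 3.906 − 0.1655 = 3.740 mol/dm³.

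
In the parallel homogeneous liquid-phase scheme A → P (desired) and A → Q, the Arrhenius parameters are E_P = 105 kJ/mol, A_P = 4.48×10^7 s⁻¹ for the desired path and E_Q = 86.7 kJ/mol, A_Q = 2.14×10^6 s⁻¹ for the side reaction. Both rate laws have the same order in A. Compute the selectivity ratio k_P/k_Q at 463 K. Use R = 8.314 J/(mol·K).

0.180

k_P/k_Q = (A_P/A_Q)·exp[−(E_P−E_Q)/(RT)] = (A_P/A_Q)·exp[(E_Q−E_P)/(RT)].
(E_Q−E_P)/(RT) = (86.7−105)×10³/(8.314×463) = -18300/3849 = -4.754.
k_P/k_Q = (4.48×10^7/2.14×10^6)·exp(-4.754) = 20.93 × 0.008617 = 0.180.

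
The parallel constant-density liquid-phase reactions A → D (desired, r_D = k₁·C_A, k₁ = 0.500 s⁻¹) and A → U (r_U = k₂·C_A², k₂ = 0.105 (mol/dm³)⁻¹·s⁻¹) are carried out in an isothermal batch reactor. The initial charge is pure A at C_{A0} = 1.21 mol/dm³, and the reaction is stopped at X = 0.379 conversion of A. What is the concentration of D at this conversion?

0.380 mol/dm³

C_A = C_{A0}(1−X) = 0.7514 mol/dm³.
Along a PFR/batch, dC_D/dC_A = −r_D/(r_D+r_U) = −k₁/(k₁+k₂·C_A).
Integrating from C_{A0} to C_A: C_D = (0.500/0.105)·ln[(0.500+0.105·1.21)/(0.500+0.105·0.751)] = 4.762·ln(0.6270/0.5789) = 0.3805 mol/dm³.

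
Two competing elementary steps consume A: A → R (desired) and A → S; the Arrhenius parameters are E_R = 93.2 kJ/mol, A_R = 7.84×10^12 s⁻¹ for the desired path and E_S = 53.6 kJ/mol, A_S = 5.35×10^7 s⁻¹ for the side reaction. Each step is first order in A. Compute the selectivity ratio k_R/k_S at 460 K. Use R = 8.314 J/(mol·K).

Since both paths have the same order in A, the concentration cancels and S_{R/S} = k_R/k_S = (A_R/A_S)·exp[(E_S−E_R)/(RT)].
(E_S−E_R)/(RT) = (53.6−93.2)×10³/(8.314×460) = -39600/3824 = -10.35.
k_R/k_S = (7.84×10^12/5.35×10^7)·exp(-10.35) = 1.465×10^5 × 3.185×10^-5 = 4.67.
Since E_R > E_S, raising the temperature improves selectivity toward R.

4.67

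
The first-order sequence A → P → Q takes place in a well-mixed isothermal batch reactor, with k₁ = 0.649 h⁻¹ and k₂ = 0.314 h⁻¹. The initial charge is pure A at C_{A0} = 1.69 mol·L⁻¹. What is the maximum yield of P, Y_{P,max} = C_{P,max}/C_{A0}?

At the optimum, C_{P,max}/C_{A0} = (k₁/k₂)^[k₂/(k₂−k₁)].
= (0.649/0.314)^(0.314/(0.314−0.649)) = (2.067)^(-0.9373) = 0.5064.

0.506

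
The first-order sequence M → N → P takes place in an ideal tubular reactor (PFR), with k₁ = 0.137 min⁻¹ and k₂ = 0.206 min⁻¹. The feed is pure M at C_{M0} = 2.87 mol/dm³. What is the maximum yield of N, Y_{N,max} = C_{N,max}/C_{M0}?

0.296

For a first-order series the maximum intermediate yield is C_{N,max}/C_{M0} = (k₁/k₂)^[k₂/(k₂−k₁)].
= (0.137/0.206)^(0.206/(0.206−0.137)) = (0.6650)^(2.986) = 0.2959.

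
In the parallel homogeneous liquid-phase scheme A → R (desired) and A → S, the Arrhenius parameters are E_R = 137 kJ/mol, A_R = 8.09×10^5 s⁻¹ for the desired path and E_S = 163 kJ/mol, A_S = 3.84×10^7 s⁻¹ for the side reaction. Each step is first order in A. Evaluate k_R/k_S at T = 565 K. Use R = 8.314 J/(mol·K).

With equal orders, S_{R/S} = k_R/k_S = (A_R/A_S)·exp[(E_S−E_R)/(RT)].
(E_S−E_R)/(RT) = (163−137)×10³/(8.314×565) = 26000/4697 = 5.535.
k_R/k_S = (8.09×10^5/3.84×10^7)·exp(5.535) = 0.02107 × 253.4 = 5.34.

5.34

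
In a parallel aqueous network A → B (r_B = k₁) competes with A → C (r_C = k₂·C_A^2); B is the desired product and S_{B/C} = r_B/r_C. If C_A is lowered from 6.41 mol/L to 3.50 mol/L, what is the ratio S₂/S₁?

S_{B/C} = (k₁/k₂)·C_A^-2, so S₂/S₁ = (C_{A,2}/C_{A,1})^-2.
= (3.50/6.41)^(-2) = (0.5460)^(-2) = 3.35.
Selectivity toward B rises as C_A falls — low-concentration operation is favoured.

3.35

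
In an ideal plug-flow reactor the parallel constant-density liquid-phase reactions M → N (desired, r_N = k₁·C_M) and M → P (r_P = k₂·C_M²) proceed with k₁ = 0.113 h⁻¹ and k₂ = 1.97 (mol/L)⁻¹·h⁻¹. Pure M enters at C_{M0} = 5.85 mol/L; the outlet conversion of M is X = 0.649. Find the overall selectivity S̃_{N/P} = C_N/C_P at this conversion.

0.0158

C_M = C_{M0}(1−X) = 2.053 mol/L.
Along a PFR/batch, dC_N/dC_M = −r_N/(r_N+r_P) = −k₁/(k₁+k₂·C_M).
Integrating from C_{M0} to C_M: C_N = (0.113/1.97)·ln[(0.113+1.97·5.85)/(0.113+1.97·2.05)] = 0.05736·ln(11.64/4.158) = 0.05903 mol/L.
C_P = (C_{M0}−C_M)−C_N = 3.738 mol/L; S̃_{N/P} = 0.05903/3.738 = 0.0158.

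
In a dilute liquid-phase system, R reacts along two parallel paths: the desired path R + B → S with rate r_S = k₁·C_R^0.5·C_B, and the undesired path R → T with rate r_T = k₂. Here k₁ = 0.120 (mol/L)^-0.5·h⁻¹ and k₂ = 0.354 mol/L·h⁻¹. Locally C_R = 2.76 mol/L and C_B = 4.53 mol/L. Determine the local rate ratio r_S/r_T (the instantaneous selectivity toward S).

S_{S/T} = r_S/r_T = (k₁·C_R^0.5·C_B)/(k₂) = (k₁/k₂)·C_R^0.5·C_B.
= (0.120×2.760^0.5×4.530) / (0.354) = 0.9031/0.3540 = 2.55.
Since the desired path is higher order in R, keeping C_R high (PFR or concentrated feed) favours S.

2.55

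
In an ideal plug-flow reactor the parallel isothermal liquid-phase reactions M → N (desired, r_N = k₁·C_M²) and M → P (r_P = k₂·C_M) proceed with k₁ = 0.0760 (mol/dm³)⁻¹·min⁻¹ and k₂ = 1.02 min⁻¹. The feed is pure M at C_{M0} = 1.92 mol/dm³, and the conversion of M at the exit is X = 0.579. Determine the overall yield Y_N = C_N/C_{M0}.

0.0532

C_M = C_{M0}(1−X) = 0.8083 mol/dm³.
Along a PFR/batch, dC_P/dC_M = −r_P/(r_N+r_P) = −k₂/(k₂+k₁·C_M).
Integrating from C_{M0} to C_M: C_P = (1.02/0.0760)·ln[(1.02+0.0760·1.92)/(1.02+0.0760·0.808)] = 13.42·ln(1.166/1.081) = 1.010 mol/dm³.
Then C_N = (C_{M0}−C_M) − C_P = 1.112 − 1.010 = 0.1021 mol/dm³.
Y_N = C_N/C_{M0} = 0.1021/1.92 = 0.0532.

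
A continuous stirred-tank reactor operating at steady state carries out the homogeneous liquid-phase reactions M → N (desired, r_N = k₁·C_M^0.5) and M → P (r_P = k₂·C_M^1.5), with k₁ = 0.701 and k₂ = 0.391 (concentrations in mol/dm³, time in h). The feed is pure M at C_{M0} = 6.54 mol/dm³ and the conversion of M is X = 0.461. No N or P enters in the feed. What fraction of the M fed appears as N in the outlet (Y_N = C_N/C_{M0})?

0.155

Exit C_M = C_{M0}(1−X) = 6.54×0.539 = 3.525 mol/dm³.
In a CSTR the entire volume is at exit conditions, so r_N = 0.701×3.525^0.5 = 1.316 and r_P = 0.391×3.525^1.5 = 2.588.
Fraction of consumed M going to N: r_N/(r_N+r_P) = 0.3371.
C_N = 0.3371·C_{M0}·X = 0.3371×6.54×0.461 = 1.02 mol/dm³; Y_N = C_N/C_{M0} = 0.155.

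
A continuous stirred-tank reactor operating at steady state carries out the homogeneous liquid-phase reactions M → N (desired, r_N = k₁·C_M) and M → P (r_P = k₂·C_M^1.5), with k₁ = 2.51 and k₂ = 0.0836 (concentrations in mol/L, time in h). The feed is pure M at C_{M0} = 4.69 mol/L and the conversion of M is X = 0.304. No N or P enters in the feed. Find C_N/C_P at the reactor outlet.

Exit C_M = C_{M0}(1−X) = 4.69×0.696 = 3.264 mol/L.
Rates in a CSTR are evaluated at the outlet concentration: r_N = 2.51×3.264 = 8.193, r_P = 0.0836×3.264^1.5 = 0.4930.
Overall selectivity = C_N/C_P = r_Nτ/(r_Pτ) = r_N/r_P = 16.6.

16.6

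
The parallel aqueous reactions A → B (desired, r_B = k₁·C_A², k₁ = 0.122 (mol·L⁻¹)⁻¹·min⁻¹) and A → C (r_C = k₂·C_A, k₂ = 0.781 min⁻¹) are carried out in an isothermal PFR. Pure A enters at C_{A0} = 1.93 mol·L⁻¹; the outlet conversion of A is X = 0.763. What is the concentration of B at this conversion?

0.228 mol·L⁻¹

C_A = C_{A0}(1−X) = 0.4574 mol·L⁻¹.
Along a PFR/batch, dC_C/dC_A = −r_C/(r_B+r_C) = −k₂/(k₂+k₁·C_A).
Integrating from C_{A0} to C_A: C_C = (0.781/0.122)·ln[(0.781+0.122·1.93)/(0.781+0.122·0.457)] = 6.402·ln(1.016/0.8368) = 1.245 mol·L⁻¹.
Then C_B = (C_{A0}−C_A) − C_C = 1.473 − 1.245 = 0.2275 mol·L⁻¹.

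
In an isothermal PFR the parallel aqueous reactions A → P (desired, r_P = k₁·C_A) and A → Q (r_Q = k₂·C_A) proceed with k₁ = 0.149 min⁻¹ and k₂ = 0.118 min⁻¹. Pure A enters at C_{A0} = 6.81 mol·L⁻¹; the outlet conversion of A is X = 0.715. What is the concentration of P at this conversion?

C_A = C_{A0}(1−X) = 1.941 mol·L⁻¹.
Both paths are first order in A, so the instantaneous fraction to P is constant: dC_P/d(−C_A) = k₁/(k₁+k₂) = 0.5581.
C_P = 0.5581·(C_{A0}−C_A) = 0.5581×4.869 = 2.72 mol·L⁻¹.

2.72 mol·L⁻¹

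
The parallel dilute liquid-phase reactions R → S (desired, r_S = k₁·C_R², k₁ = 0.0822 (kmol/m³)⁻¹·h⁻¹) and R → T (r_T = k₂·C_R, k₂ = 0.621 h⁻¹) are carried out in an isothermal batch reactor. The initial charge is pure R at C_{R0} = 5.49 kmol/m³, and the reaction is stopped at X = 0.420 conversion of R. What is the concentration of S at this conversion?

C_R = C_{R0}(1−X) = 3.184 kmol/m³.
Along a PFR/batch, dC_T/dC_R = −r_T/(r_S+r_T) = −k₂/(k₂+k₁·C_R).
Integrating from C_{R0} to C_R: C_T = (0.621/0.0822)·ln[(0.621+0.0822·5.49)/(0.621+0.0822·3.18)] = 7.555·ln(1.072/0.8827) = 1.469 kmol/m³.
Then C_S = (C_{R0}−C_R) − C_T = 2.306 − 1.469 = 0.8363 kmol/m³.

0.836 kmol/m³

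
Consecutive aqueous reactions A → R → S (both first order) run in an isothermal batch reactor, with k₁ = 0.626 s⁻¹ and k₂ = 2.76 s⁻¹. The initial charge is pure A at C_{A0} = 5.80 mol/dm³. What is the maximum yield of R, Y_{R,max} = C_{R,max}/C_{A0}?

For a first-order series the maximum intermediate yield is C_{R,max}/C_{A0} = (k₁/k₂)^[k₂/(k₂−k₁)].
= (0.626/2.76)^(2.76/(2.76−0.626)) = (0.2268)^(1.293) = 0.1468.

0.147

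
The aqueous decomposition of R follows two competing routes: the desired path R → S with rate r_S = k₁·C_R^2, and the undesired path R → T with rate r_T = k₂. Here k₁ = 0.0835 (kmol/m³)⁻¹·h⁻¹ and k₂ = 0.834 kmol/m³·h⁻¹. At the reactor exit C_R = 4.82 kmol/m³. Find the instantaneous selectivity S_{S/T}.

S_{S/T} = r_S/r_T = (k₁·C_R^2)/(k₂) = (k₁/k₂)·C_R^2.
= (0.0835×4.820^2) / (0.834) = 1.940/0.8340 = 2.33.

2.33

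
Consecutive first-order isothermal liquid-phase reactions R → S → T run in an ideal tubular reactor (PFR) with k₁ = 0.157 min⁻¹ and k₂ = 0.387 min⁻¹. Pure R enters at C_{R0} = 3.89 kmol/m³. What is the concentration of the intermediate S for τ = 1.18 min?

0.524 kmol/m³

Solving the coupled first-order balances gives C_S(τ) = [k₁/(k₂−k₁)]·C_{R0}·(e^(−k₁τ) − e^(−k₂τ)).
e^(−k₁τ) = e^(−0.157×1.18) = e^(−0.1853) = 0.8309; e^(−k₂τ) = e^(−0.4567) = 0.6334.
C_S = 0.157×3.89/(0.387−0.157) × (0.8309−0.6334) = 2.655×0.1975 = 0.5244 kmol/m³.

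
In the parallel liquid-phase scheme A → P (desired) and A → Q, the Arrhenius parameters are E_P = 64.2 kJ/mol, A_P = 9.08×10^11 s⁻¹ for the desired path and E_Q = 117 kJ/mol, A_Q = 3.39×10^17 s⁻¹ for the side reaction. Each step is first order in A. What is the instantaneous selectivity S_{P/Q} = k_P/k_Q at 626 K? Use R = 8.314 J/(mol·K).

0.0682

With equal orders, S_{P/Q} = k_P/k_Q = (A_P/A_Q)·exp[(E_Q−E_P)/(RT)].
(E_Q−E_P)/(RT) = (117−64.2)×10³/(8.314×626) = 52800/5205 = 10.14.
k_P/k_Q = (9.08×10^11/3.39×10^17)·exp(10.14) = 2.678×10^-6 × 25462 = 0.0682.
Since E_P < E_Q, lowering the temperature improves selectivity toward P.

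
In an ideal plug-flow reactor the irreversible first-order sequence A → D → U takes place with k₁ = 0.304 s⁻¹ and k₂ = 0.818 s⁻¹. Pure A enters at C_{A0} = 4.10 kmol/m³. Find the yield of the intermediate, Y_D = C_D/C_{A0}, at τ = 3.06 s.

0.185

For first-order series with pure A initially, C_D(τ) = k₁C_{A0}/(k₂−k₁)·(e^(−k₁τ) − e^(−k₂τ)).
e^(−k₁τ) = e^(−0.304×3.06) = e^(−0.9302) = 0.3945; e^(−k₂τ) = e^(−2.503) = 0.08183.
C_D = 0.304×4.10/(0.818−0.304) × (0.3945−0.08183) = 2.425×0.3126 = 0.7581 kmol/m³.
Y_D = C_D/C_{A0} = 0.7581/4.10 = 0.185.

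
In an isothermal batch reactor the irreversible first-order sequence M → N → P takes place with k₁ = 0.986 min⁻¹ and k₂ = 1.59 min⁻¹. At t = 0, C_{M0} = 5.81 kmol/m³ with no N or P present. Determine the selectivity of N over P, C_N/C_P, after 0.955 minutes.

0.843

For first-order series with pure M initially, C_N(t) = k₁C_{M0}/(k₂−k₁)·(e^(−k₁t) − e^(−k₂t)).
e^(−k₁t) = e^(−0.986×0.955) = e^(−0.9416) = 0.3900; e^(−k₂t) = e^(−1.518) = 0.2191.
C_N = 0.986×5.81/(1.59−0.986) × (0.3900−0.2191) = 9.485×0.1709 = 1.621 kmol/m³.
C_M = C_{M0}e^(−k₁t) = 2.266 kmol/m³, so C_P = C_{M0}−C_M−C_N = 1.923 kmol/m³; C_N/C_P = 0.843.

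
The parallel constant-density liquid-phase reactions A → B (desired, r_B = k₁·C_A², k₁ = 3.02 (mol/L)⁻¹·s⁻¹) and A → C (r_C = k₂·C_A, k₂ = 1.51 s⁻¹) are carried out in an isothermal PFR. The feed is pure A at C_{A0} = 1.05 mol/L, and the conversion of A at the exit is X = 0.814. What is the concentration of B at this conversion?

C_A = C_{A0}(1−X) = 0.1953 mol/L.
Along a PFR/batch, dC_C/dC_A = −r_C/(r_B+r_C) = −k₂/(k₂+k₁·C_A).
Integrating from C_{A0} to C_A: C_C = (1.51/3.02)·ln[(1.51+3.02·1.05)/(1.51+3.02·0.195)] = 0.5000·ln(4.681/2.100) = 0.4008 mol/L.
Then C_B = (C_{A0}−C_A) − C_C = 0.8547 − 0.4008 = 0.4539 mol/L.

0.454 mol/L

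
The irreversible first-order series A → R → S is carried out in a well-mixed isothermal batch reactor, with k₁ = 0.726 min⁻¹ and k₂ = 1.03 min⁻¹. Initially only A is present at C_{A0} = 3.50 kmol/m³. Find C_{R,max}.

1.07 kmol/m³

For a first-order series the maximum intermediate yield is C_{R,max}/C_{A0} = (k₁/k₂)^[k₂/(k₂−k₁)].
= (0.726/1.03)^(1.03/(1.03−0.726)) = (0.7049)^(3.388) = 0.3057.
C_{R,max} = 0.3057×3.50 = 1.07 kmol/m³.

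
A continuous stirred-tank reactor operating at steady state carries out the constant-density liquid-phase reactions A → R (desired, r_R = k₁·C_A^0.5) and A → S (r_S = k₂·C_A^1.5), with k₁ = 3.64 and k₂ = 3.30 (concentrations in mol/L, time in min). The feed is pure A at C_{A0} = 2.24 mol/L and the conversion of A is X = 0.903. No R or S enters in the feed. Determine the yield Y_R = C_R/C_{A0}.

Exit C_A = C_{A0}(1−X) = 2.24×0.0970 = 0.2173 mol/L.
In a CSTR the entire volume is at exit conditions, so r_R = 3.64×0.2173^0.5 = 1.697 and r_S = 3.30×0.2173^1.5 = 0.3342.
Fraction of consumed A going to R: r_R/(r_R+r_S) = 0.8354.
C_R = 0.8354·C_{A0}·X = 0.8354×2.24×0.903 = 1.69 mol/L; Y_R = C_R/C_{A0} = 0.754.

0.754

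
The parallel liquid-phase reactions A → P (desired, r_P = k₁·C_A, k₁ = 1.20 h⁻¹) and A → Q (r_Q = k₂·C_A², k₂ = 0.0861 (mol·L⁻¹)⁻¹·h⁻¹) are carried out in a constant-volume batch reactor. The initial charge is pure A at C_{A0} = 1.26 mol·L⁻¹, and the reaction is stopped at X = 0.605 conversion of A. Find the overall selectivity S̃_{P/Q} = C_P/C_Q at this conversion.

C_A = C_{A0}(1−X) = 0.4977 mol·L⁻¹.
Along a PFR/batch, dC_P/dC_A = −r_P/(r_P+r_Q) = −k₁/(k₁+k₂·C_A).
Integrating from C_{A0} to C_A: C_P = (1.20/0.0861)·ln[(1.20+0.0861·1.26)/(1.20+0.0861·0.498)] = 13.94·ln(1.308/1.243) = 0.7172 mol·L⁻¹.
C_Q = (C_{A0}−C_A)−C_P = 0.04506 mol·L⁻¹; S̃_{P/Q} = 0.7172/0.04506 = 15.9.

15.9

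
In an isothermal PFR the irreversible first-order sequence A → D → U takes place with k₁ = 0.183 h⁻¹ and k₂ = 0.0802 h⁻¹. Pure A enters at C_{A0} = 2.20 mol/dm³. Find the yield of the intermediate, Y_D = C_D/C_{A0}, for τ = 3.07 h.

Solving the coupled first-order balances gives C_D(τ) = [k₁/(k₂−k₁)]·C_{A0}·(e^(−k₁τ) − e^(−k₂τ)).
e^(−k₁τ) = e^(−0.183×3.07) = e^(−0.5618) = 0.5702; e^(−k₂τ) = e^(−0.2462) = 0.7818.
C_D = 0.183×2.20/(0.0802−0.183) × (0.5702−0.7818) = (-3.916)×(-0.2116) = 0.8286 mol/dm³.
Y_D = C_D/C_{A0} = 0.8286/2.20 = 0.377.

0.377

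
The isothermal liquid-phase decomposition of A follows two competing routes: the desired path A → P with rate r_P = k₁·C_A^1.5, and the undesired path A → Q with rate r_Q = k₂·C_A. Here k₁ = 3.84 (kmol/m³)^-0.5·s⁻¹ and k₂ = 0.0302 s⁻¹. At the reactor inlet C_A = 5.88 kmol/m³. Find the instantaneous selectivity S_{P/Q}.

S_{P/Q} = r_P/r_Q = (k₁·C_A^1.5)/(k₂·C_A) = (k₁/k₂)·C_A^0.5.
= (3.84×5.880^1.5) / (0.0302×5.880) = 54.75/0.1776 = 308.

308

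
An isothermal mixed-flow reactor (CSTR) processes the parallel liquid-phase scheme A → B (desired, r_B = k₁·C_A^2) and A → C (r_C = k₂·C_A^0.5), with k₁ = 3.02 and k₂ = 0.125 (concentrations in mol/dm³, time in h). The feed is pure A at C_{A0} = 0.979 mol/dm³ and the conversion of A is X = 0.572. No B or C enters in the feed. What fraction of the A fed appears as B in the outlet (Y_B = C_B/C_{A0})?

Exit C_A = C_{A0}(1−X) = 0.979×0.428 = 0.4190 mol/dm³.
In a CSTR the entire volume is at exit conditions, so r_B = 3.02×0.4190^2 = 0.5302 and r_C = 0.125×0.4190^0.5 = 0.08091.
Fraction of consumed A going to B: r_B/(r_B+r_C) = 0.8676.
C_B = 0.8676·C_{A0}·X = 0.8676×0.979×0.572 = 0.486 mol/dm³; Y_B = C_B/C_{A0} = 0.496.

0.496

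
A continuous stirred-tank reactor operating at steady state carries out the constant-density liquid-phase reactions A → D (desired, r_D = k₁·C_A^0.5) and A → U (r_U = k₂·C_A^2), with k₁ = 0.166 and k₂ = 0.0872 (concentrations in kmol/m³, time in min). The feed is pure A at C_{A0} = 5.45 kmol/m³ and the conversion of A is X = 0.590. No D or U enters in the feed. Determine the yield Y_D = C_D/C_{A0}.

0.214

Exit C_A = C_{A0}(1−X) = 5.45×0.410 = 2.235 kmol/m³.
In a CSTR the entire volume is at exit conditions, so r_D = 0.166×2.235^0.5 = 0.2481 and r_U = 0.0872×2.235^2 = 0.4354.
Fraction of consumed A going to D: r_D/(r_D+r_U) = 0.3630.
C_D = 0.3630·C_{A0}·X = 0.3630×5.45×0.590 = 1.17 kmol/m³; Y_D = C_D/C_{A0} = 0.214.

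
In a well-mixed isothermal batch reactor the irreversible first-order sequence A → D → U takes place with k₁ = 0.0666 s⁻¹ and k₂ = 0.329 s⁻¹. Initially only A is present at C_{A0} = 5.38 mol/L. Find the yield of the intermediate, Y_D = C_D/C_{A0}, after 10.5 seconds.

0.118

Solving the coupled first-order balances gives C_D(t) = [k₁/(k₂−k₁)]·C_{A0}·(e^(−k₁t) − e^(−k₂t)).
e^(−k₁t) = e^(−0.0666×10.5) = e^(−0.6993) = 0.4969; e^(−k₂t) = e^(−3.455) = 0.03160.
C_D = 0.0666×5.38/(0.329−0.0666) × (0.4969−0.03160) = 1.366×0.4653 = 0.6354 mol/L.
Y_D = C_D/C_{A0} = 0.6354/5.38 = 0.118.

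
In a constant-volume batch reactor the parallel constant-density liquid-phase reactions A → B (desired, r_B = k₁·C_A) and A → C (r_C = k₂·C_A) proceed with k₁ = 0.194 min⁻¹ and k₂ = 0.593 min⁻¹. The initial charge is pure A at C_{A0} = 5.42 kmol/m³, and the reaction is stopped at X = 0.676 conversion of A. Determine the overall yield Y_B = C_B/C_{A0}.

C_A = C_{A0}(1−X) = 1.756 kmol/m³.
Both paths are first order in A, so the instantaneous fraction to B is constant: dC_B/d(−C_A) = k₁/(k₁+k₂) = 0.2465.
C_B = 0.2465·(C_{A0}−C_A) = 0.2465×3.664 = 0.903 kmol/m³.
Y_B = C_B/C_{A0} = 0.9032/5.42 = 0.167.

0.167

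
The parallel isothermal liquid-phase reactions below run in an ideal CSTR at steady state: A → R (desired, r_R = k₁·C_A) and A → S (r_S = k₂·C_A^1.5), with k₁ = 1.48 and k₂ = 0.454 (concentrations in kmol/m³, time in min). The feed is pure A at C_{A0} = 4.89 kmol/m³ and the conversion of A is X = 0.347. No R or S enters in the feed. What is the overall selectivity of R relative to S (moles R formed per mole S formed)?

Exit C_A = C_{A0}(1−X) = 4.89×0.653 = 3.193 kmol/m³.
In a CSTR the entire volume is at exit conditions, so r_R = 1.48×3.193 = 4.726 and r_S = 0.454×3.193^1.5 = 2.591.
Overall selectivity = C_R/C_S = r_Rτ/(r_Sτ) = r_R/r_S = 1.82.

1.82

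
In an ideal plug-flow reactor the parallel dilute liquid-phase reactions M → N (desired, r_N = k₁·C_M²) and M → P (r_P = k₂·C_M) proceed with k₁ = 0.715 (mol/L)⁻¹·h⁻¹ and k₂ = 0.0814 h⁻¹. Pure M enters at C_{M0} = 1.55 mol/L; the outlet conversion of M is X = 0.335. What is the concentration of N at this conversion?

C_M = C_{M0}(1−X) = 1.031 mol/L.
Along a PFR/batch, dC_P/dC_M = −r_P/(r_N+r_P) = −k₂/(k₂+k₁·C_M).
Integrating from C_{M0} to C_M: C_P = (0.0814/0.715)·ln[(0.0814+0.715·1.55)/(0.0814+0.715·1.03)] = 0.1138·ln(1.190/0.8184) = 0.04259 mol/L.
Then C_N = (C_{M0}−C_M) − C_P = 0.5192 − 0.04259 = 0.4767 mol/L.

0.477 mol/L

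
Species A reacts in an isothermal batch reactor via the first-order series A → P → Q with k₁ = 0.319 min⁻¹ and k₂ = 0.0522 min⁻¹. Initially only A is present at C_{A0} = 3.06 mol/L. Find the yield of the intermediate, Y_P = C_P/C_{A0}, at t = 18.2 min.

For first-order series with pure A initially, C_P(t) = k₁C_{A0}/(k₂−k₁)·(e^(−k₁t) − e^(−k₂t)).
e^(−k₁t) = e^(−0.319×18.2) = e^(−5.806) = 0.003010; e^(−k₂t) = e^(−0.9500) = 0.3867.
C_P = 0.319×3.06/(0.0522−0.319) × (0.003010−0.3867) = (-3.659)×(-0.3837) = 1.404 mol/L.
Y_P = C_P/C_{A0} = 1.404/3.06 = 0.459.

0.459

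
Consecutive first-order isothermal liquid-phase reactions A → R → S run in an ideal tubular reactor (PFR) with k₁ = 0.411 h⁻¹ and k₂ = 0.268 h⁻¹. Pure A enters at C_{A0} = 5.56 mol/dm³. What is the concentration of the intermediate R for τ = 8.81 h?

For first-order series with pure A initially, C_R(τ) = k₁C_{A0}/(k₂−k₁)·(e^(−k₁τ) − e^(−k₂τ)).
e^(−k₁τ) = e^(−0.411×8.81) = e^(−3.621) = 0.02676; e^(−k₂τ) = e^(−2.361) = 0.09432.
C_R = 0.411×5.56/(0.268−0.411) × (0.02676−0.09432) = (-15.98)×(-0.06756) = 1.080 mol/dm³.

1.08 mol/dm³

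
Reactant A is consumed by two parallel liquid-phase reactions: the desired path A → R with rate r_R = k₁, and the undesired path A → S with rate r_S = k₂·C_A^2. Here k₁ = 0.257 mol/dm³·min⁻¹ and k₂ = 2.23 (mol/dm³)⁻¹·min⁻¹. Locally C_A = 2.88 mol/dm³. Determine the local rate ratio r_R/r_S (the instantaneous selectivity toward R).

0.0139

S_{R/S} = r_R/r_S = (k₁)/(k₂·C_A^2) = (k₁/k₂)·C_A^-2.
= (0.257) / (2.23×2.880^2) = 0.2570/18.50 = 0.0139.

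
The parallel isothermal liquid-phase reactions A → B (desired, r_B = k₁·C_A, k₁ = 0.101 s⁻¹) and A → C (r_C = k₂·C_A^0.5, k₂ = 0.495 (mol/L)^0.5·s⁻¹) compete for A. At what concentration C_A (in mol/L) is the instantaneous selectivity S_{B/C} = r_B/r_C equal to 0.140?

S_{B/C} = (k₁/k₂)·C_A^0.5 ⇒ C_A = (S·k₂/k₁)^(2).
= (0.140×0.495/0.101)^(2) = (0.6861)^(2) = 0.471 mol/L.

0.471 mol/L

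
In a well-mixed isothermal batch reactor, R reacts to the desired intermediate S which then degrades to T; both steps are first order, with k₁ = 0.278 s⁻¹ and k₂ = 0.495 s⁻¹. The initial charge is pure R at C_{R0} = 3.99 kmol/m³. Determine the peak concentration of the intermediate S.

1.07 kmol/m³

For a first-order series the maximum intermediate yield is C_{S,max}/C_{R0} = (k₁/k₂)^[k₂/(k₂−k₁)].
= (0.278/0.495)^(0.495/(0.495−0.278)) = (0.5616)^(2.281) = 0.2682.
C_{S,max} = 0.2682×3.99 = 1.07 kmol/m³.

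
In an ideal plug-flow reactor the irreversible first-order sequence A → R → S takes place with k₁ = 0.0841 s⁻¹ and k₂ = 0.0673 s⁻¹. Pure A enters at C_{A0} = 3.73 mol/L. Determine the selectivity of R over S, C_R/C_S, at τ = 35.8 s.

0.272

The intermediate concentration in a first-order A→B→C sequence is C_R = k₁C_{A0}(e^(−k₁τ) − e^(−k₂τ))/(k₂−k₁).
e^(−k₁τ) = e^(−0.0841×35.8) = e^(−3.011) = 0.04925; e^(−k₂τ) = e^(−2.409) = 0.08987.
C_R = 0.0841×3.73/(0.0673−0.0841) × (0.04925−0.08987) = (-18.67)×(-0.04062) = 0.7585 mol/L.
C_A = C_{A0}e^(−k₁τ) = 0.1837 mol/L, so C_S = C_{A0}−C_A−C_R = 2.788 mol/L; C_R/C_S = 0.272.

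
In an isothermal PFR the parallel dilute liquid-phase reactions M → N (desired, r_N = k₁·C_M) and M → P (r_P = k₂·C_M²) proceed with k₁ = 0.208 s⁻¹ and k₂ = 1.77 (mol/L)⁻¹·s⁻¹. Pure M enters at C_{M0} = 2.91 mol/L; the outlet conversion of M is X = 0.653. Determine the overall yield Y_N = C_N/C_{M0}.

C_M = C_{M0}(1−X) = 1.010 mol/L.
Along a PFR/batch, dC_N/dC_M = −r_N/(r_N+r_P) = −k₁/(k₁+k₂·C_M).
Integrating from C_{M0} to C_M: C_N = (0.208/1.77)·ln[(0.208+1.77·2.91)/(0.208+1.77·1.01)] = 0.1175·ln(5.359/1.995) = 0.1161 mol/L.
Y_N = C_N/C_{M0} = 0.1161/2.91 = 0.0399.

0.0399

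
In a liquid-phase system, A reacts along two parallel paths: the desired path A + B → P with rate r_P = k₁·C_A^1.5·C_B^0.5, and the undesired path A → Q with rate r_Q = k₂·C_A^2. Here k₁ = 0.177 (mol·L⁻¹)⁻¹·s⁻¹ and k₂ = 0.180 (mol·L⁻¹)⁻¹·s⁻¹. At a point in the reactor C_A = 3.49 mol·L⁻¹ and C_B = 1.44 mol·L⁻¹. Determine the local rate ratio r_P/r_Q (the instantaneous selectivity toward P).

0.632

S_{P/Q} = r_P/r_Q = (k₁·C_A^1.5·C_B^0.5)/(k₂·C_A^2) = (k₁/k₂)·C_A^-0.5·C_B^0.5.
= (0.177×3.490^1.5×1.440^0.5) / (0.180×3.490^2) = 1.385/2.192 = 0.632.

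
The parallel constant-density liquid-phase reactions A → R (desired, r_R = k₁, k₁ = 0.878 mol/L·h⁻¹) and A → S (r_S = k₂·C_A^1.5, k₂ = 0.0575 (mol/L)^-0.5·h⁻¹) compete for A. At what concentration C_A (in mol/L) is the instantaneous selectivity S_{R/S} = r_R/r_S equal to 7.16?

1.66 mol/L

S_{R/S} = (k₁/k₂)·C_A^-1.5 ⇒ C_A = (S·k₂/k₁)^(1/(-1.5)).
= (7.16×0.0575/0.878)^(-0.6667) = (0.4689)^(-0.6667) = 1.66 mol/L.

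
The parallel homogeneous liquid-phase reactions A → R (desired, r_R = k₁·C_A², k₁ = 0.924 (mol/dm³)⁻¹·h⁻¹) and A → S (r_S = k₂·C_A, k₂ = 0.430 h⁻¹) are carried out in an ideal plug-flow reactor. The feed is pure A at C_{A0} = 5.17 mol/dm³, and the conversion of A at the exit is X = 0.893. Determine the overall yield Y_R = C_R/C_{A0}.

C_A = C_{A0}(1−X) = 0.5532 mol/dm³.
Along a PFR/batch, dC_S/dC_A = −r_S/(r_R+r_S) = −k₂/(k₂+k₁·C_A).
Integrating from C_{A0} to C_A: C_S = (0.430/0.924)·ln[(0.430+0.924·5.17)/(0.430+0.924·0.553)] = 0.4654·ln(5.207/0.9411) = 0.7961 mol/dm³.
Then C_R = (C_{A0}−C_A) − C_S = 4.617 − 0.7961 = 3.821 mol/dm³.
Y_R = C_R/C_{A0} = 3.821/5.17 = 0.739.

0.739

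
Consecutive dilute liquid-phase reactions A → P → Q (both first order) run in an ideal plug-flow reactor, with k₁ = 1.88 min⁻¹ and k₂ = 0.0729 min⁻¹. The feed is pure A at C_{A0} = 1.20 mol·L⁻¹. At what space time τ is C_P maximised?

Setting dC_P/dτ = 0 gives τ_opt = ln(k₂/k₁)/(k₂−k₁).
= ln(0.0729/1.88)/(0.0729−1.88) = ln(0.03878)/-1.807 = -3.250/-1.807 = 1.80 min.

1.80 min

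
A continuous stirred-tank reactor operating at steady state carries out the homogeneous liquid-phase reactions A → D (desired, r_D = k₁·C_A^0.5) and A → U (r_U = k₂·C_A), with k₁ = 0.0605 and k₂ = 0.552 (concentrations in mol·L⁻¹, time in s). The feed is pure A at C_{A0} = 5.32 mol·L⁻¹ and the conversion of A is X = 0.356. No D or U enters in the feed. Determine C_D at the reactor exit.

Exit C_A = C_{A0}(1−X) = 5.32×0.644 = 3.426 mol·L⁻¹.
Rates in a CSTR are evaluated at the outlet concentration: r_D = 0.0605×3.426^0.5 = 0.1120, r_U = 0.552×3.426 = 1.891.
Fraction of consumed A going to D: r_D/(r_D+r_U) = 0.05590.
C_D = 0.05590·C_{A0}·X = 0.05590×5.32×0.356 = 0.106 mol·L⁻¹.

0.106 mol·L⁻¹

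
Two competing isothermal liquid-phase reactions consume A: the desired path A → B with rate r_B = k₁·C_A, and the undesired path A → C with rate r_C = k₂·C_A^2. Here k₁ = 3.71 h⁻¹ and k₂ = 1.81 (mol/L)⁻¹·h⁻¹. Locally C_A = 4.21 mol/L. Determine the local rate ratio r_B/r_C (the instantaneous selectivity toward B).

0.487

S_{B/C} = r_B/r_C = (k₁·C_A)/(k₂·C_A^2) = (k₁/k₂)·C_A⁻¹.
= (3.71×4.210) / (1.81×4.210^2) = 15.62/32.08 = 0.487.
The undesired path is higher order in A, so low C_A (CSTR or dilute feed) favours B.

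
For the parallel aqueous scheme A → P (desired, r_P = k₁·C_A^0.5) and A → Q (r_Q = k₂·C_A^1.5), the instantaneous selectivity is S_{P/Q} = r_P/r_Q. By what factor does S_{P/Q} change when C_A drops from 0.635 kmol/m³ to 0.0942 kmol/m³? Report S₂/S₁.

S_{P/Q} = (k₁/k₂)·C_A⁻¹, so S₂/S₁ = (C_{A,2}/C_{A,1})⁻¹.
= 0.635/0.0942 = 6.74.

6.74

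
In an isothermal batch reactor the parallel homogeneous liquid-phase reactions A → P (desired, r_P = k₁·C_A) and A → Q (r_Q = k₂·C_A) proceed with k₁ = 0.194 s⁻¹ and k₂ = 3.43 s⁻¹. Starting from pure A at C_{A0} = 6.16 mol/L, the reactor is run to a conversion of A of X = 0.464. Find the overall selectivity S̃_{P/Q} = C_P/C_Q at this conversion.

0.0566

C_A = C_{A0}(1−X) = 3.302 mol/L.
Both paths are first order in A, so the instantaneous fraction to P is constant: dC_P/d(−C_A) = k₁/(k₁+k₂) = 0.05353.
C_P = 0.05353·(C_{A0}−C_A) = 0.05353×2.858 = 0.153 mol/L.
C_Q = (C_{A0}−C_A)−C_P = 2.705 mol/L; S̃_{P/Q} = 0.1530/2.705 = 0.0566.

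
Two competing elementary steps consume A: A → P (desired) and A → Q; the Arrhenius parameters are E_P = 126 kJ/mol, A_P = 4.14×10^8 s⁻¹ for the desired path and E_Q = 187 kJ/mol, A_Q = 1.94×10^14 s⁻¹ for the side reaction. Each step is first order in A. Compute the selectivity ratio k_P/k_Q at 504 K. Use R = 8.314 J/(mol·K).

4.48

Since both paths have the same order in A, the concentration cancels and S_{P/Q} = k_P/k_Q = (A_P/A_Q)·exp[(E_Q−E_P)/(RT)].
(E_Q−E_P)/(RT) = (187−126)×10³/(8.314×504) = 61000/4190 = 14.56.
k_P/k_Q = (4.14×10^8/1.94×10^14)·exp(14.56) = 2.134×10^-6 × 2.100×10^6 = 4.48.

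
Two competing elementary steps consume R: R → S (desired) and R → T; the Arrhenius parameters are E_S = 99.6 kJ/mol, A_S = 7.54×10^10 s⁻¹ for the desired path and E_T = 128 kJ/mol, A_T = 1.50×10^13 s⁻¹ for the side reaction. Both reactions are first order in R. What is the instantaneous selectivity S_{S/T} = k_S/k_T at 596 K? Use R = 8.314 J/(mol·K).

k_S/k_T = (A_S/A_T)·exp[−(E_S−E_T)/(RT)] = (A_S/A_T)·exp[(E_T−E_S)/(RT)].
(E_T−E_S)/(RT) = (128−99.6)×10³/(8.314×596) = 28400/4955 = 5.731.
k_S/k_T = (7.54×10^10/1.50×10^13)·exp(5.731) = 0.005027 × 308.4 = 1.55.

1.55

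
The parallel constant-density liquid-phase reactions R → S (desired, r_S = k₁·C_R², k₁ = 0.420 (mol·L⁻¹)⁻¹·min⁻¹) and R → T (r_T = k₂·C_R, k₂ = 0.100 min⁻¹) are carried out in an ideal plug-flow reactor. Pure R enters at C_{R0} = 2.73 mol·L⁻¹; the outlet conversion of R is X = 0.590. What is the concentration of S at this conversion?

1.42 mol·L⁻¹

C_R = C_{R0}(1−X) = 1.119 mol·L⁻¹.
Along a PFR/batch, dC_T/dC_R = −r_T/(r_S+r_T) = −k₂/(k₂+k₁·C_R).
Integrating from C_{R0} to C_R: C_T = (0.100/0.420)·ln[(0.100+0.420·2.73)/(0.100+0.420·1.12)] = 0.2381·ln(1.247/0.5701) = 0.1863 mol·L⁻¹.
Then C_S = (C_{R0}−C_R) − C_T = 1.611 − 0.1863 = 1.424 mol·L⁻¹.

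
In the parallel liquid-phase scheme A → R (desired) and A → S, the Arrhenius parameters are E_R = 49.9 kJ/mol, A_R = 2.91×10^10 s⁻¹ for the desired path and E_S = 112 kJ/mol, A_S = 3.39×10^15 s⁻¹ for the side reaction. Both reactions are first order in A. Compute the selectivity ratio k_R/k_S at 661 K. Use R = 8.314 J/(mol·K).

0.694

With equal orders, S_{R/S} = k_R/k_S = (A_R/A_S)·exp[(E_S−E_R)/(RT)].
(E_S−E_R)/(RT) = (112−49.9)×10³/(8.314×661) = 62100/5496 = 11.30.
k_R/k_S = (2.91×10^10/3.39×10^15)·exp(11.30) = 8.584×10^-6 × 80825 = 0.694.
Since E_R < E_S, lowering the temperature improves selectivity toward R.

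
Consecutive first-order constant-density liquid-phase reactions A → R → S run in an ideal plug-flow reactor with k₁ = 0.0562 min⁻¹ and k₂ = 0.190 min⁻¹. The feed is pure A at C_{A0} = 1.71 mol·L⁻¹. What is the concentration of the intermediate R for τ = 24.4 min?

Solving the coupled first-order balances gives C_R(τ) = [k₁/(k₂−k₁)]·C_{A0}·(e^(−k₁τ) − e^(−k₂τ)).
e^(−k₁τ) = e^(−0.0562×24.4) = e^(−1.371) = 0.2538; e^(−k₂τ) = e^(−4.636) = 0.009696.
C_R = 0.0562×1.71/(0.190−0.0562) × (0.2538−0.009696) = 0.7183×0.2441 = 0.1753 mol·L⁻¹.

0.175 mol·L⁻¹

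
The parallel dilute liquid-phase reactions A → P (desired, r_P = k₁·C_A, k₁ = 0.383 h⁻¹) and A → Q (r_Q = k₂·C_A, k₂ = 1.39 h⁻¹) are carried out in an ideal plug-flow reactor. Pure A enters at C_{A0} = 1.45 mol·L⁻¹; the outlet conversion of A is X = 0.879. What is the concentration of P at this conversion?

0.275 mol·L⁻¹

C_A = C_{A0}(1−X) = 0.1754 mol·L⁻¹.
Both paths are first order in A, so the instantaneous fraction to P is constant: dC_P/d(−C_A) = k₁/(k₁+k₂) = 0.2160.
C_P = 0.2160·(C_{A0}−C_A) = 0.2160×1.275 = 0.275 mol·L⁻¹.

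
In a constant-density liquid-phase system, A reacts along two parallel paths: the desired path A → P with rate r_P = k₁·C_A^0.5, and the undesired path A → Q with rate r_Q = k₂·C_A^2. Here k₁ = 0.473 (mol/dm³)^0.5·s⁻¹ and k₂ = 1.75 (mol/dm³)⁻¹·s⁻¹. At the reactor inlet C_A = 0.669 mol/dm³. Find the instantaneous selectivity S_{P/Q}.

0.494

S_{P/Q} = r_P/r_Q = (k₁·C_A^0.5)/(k₂·C_A^2) = (k₁/k₂)·C_A^-1.5.
= (0.473×0.6690^0.5) / (1.75×0.6690^2) = 0.3869/0.7832 = 0.494.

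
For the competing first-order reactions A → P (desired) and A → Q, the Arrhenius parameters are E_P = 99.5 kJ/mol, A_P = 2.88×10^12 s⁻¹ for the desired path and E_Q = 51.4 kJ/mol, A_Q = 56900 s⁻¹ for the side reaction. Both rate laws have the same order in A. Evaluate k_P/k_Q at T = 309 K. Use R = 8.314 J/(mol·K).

k_P/k_Q = (A_P/A_Q)·exp[−(E_P−E_Q)/(RT)] = (A_P/A_Q)·exp[(E_Q−E_P)/(RT)].
(E_Q−E_P)/(RT) = (51.4−99.5)×10³/(8.314×309) = -48100/2569 = -18.72.
k_P/k_Q = (2.88×10^12/56900)·exp(-18.72) = 5.062×10^7 × 7.391×10^-9 = 0.374.
Since E_P > E_Q, raising the temperature improves selectivity toward P.

0.374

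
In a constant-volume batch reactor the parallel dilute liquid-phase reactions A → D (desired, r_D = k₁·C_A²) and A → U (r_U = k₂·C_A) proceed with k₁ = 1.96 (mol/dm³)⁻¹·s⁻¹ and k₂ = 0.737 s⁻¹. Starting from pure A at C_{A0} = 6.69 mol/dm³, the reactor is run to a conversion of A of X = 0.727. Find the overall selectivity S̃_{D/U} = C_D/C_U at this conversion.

C_A = C_{A0}(1−X) = 1.826 mol/dm³.
Along a PFR/batch, dC_U/dC_A = −r_U/(r_D+r_U) = −k₂/(k₂+k₁·C_A).
Integrating from C_{A0} to C_A: C_U = (0.737/1.96)·ln[(0.737+1.96·6.69)/(0.737+1.96·1.83)] = 0.3760·ln(13.85/4.317) = 0.4383 mol/dm³.
Then C_D = (C_{A0}−C_A) − C_U = 4.864 − 0.4383 = 4.425 mol/dm³.
S̃_{D/U} = C_D/C_U = 4.425/0.4383 = 10.1.

10.1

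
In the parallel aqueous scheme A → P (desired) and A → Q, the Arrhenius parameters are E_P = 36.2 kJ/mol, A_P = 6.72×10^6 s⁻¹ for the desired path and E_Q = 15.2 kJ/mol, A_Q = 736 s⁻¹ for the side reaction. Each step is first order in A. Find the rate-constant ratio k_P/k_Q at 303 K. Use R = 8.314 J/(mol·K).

k_P/k_Q = (A_P/A_Q)·exp[−(E_P−E_Q)/(RT)] = (A_P/A_Q)·exp[(E_Q−E_P)/(RT)].
(E_Q−E_P)/(RT) = (15.2−36.2)×10³/(8.314×303) = -21000/2519 = -8.336.
k_P/k_Q = (6.72×10^6/736)·exp(-8.336) = 9130 × 2.397×10^-4 = 2.19.
Since E_P > E_Q, raising the temperature improves selectivity toward P.

2.19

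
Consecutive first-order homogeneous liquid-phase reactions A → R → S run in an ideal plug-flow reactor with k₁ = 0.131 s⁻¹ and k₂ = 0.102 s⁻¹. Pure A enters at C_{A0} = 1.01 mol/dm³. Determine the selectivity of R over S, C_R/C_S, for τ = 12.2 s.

0.946

The intermediate concentration in a first-order A→B→C sequence is C_R = k₁C_{A0}(e^(−k₁τ) − e^(−k₂τ))/(k₂−k₁).
e^(−k₁τ) = e^(−0.131×12.2) = e^(−1.598) = 0.2023; e^(−k₂τ) = e^(−1.244) = 0.2881.
C_R = 0.131×1.01/(0.102−0.131) × (0.2023−0.2881) = (-4.562)×(-0.08585) = 0.3917 mol/dm³.
C_A = C_{A0}e^(−k₁τ) = 0.2043 mol/dm³, so C_S = C_{A0}−C_A−C_R = 0.4140 mol/dm³; C_R/C_S = 0.946.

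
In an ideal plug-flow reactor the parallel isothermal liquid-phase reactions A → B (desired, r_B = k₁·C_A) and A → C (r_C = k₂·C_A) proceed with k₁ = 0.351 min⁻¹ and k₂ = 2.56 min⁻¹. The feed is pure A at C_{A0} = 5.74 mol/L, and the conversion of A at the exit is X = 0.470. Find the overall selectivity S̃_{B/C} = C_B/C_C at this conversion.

C_A = C_{A0}(1−X) = 3.042 mol/L.
Both paths are first order in A, so the instantaneous fraction to B is constant: dC_B/d(−C_A) = k₁/(k₁+k₂) = 0.1206.
C_B = 0.1206·(C_{A0}−C_A) = 0.1206×2.698 = 0.325 mol/L.
C_C = (C_{A0}−C_A)−C_B = 2.373 mol/L; S̃_{B/C} = 0.3253/2.373 = 0.137.

0.137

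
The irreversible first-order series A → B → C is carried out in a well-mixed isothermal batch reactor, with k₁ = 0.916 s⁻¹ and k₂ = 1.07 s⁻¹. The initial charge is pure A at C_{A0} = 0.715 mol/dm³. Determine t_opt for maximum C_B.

1.01 s

Setting dC_B/dt = 0 gives t_opt = ln(k₂/k₁)/(k₂−k₁).
= ln(1.07/0.916)/(1.07−0.916) = ln(1.168)/0.1540 = 0.1554/0.1540 = 1.01 s.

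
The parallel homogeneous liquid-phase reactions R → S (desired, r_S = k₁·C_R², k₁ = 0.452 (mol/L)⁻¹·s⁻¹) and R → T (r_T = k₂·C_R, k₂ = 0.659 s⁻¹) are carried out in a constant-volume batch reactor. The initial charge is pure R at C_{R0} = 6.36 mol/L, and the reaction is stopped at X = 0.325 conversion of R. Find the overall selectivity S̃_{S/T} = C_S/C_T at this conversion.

3.62

C_R = C_{R0}(1−X) = 4.293 mol/L.
Along a PFR/batch, dC_T/dC_R = −r_T/(r_S+r_T) = −k₂/(k₂+k₁·C_R).
Integrating from C_{R0} to C_R: C_T = (0.659/0.452)·ln[(0.659+0.452·6.36)/(0.659+0.452·4.29)] = 1.458·ln(3.534/2.599) = 0.4477 mol/L.
Then C_S = (C_{R0}−C_R) − C_T = 2.067 − 0.4477 = 1.619 mol/L.
S̃_{S/T} = C_S/C_T = 1.619/0.4477 = 3.62.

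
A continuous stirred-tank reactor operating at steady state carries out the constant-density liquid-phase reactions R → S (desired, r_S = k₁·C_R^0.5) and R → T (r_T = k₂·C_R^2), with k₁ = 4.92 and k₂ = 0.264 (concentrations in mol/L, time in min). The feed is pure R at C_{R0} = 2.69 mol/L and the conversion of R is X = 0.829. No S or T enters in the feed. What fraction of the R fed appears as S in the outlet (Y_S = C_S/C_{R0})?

Exit C_R = C_{R0}(1−X) = 2.69×0.171 = 0.4600 mol/L.
In a CSTR the entire volume is at exit conditions, so r_S = 4.92×0.4600^0.5 = 3.337 and r_T = 0.264×0.4600^2 = 0.05586.
Fraction of consumed R going to S: r_S/(r_S+r_T) = 0.9835.
C_S = 0.9835·C_{R0}·X = 0.9835×2.69×0.829 = 2.19 mol/L; Y_S = C_S/C_{R0} = 0.815.

0.815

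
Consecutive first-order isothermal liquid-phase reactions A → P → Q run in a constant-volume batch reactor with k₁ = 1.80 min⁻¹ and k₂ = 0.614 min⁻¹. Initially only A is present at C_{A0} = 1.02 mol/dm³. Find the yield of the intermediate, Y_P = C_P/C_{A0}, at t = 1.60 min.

0.483

The intermediate concentration in a first-order A→B→C sequence is C_P = k₁C_{A0}(e^(−k₁t) − e^(−k₂t))/(k₂−k₁).
e^(−k₁t) = e^(−1.80×1.60) = e^(−2.880) = 0.05613; e^(−k₂t) = e^(−0.9824) = 0.3744.
C_P = 1.80×1.02/(0.614−1.80) × (0.05613−0.3744) = (-1.548)×(-0.3183) = 0.4927 mol/dm³.
Y_P = C_P/C_{A0} = 0.4927/1.02 = 0.483.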